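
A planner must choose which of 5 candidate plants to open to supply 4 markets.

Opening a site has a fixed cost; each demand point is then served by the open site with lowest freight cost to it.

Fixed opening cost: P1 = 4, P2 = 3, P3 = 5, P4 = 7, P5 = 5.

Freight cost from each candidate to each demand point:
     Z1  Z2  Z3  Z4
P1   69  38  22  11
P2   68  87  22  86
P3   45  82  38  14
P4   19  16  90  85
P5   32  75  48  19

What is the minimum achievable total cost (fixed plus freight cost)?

Open {P1, P4}: assign each demand point to its cheapest open site.
  Z1→P4 19, Z2→P4 16, Z3→P1 22, Z4→P1 11
  freight cost 68, fixed 11 → total 79.
Compare {P1, P2, P4}: freight cost 68 + fixed 14 = 82.
Compare {P1, P3, P4}: freight cost 68 + fixed 16 = 84.
Compare {P1, P4, P5}: freight cost 68 + fixed 16 = 84.
All other subsets cost ≥ 82. Minimum total cost: 79.

79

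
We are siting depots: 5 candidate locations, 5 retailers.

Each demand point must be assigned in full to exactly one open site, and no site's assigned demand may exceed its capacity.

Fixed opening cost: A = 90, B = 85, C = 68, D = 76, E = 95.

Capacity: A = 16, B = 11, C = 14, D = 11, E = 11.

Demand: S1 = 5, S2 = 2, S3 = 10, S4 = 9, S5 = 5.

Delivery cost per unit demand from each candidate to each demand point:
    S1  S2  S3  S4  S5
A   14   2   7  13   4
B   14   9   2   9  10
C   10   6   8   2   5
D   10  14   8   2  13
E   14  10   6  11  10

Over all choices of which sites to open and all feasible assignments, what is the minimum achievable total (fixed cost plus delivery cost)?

Open {B, C, D}; cheapest assignment that respects the capacities:
  B (cap 11, load 10): S3 — cost 10×2 = 20
  C (cap 14, load 12): S1, S2, S5 — cost 5×10 + 2×6 + 5×5 = 87
  D (cap 11, load 9): S4 — cost 9×2 = 18
  Shipping 125, fixed 229 → total 354.
  Any other capacity-feasible assignment to {B, C, D} ships for at least 125.
Compare {A, B, C}: its best feasible assignment gives total 355.
Compare {A, B, D}: its best feasible assignment gives total 383.
Every other set of open sites that can feasibly serve all demand totals ≥ 355 even under its best assignment. Minimum: 354.

354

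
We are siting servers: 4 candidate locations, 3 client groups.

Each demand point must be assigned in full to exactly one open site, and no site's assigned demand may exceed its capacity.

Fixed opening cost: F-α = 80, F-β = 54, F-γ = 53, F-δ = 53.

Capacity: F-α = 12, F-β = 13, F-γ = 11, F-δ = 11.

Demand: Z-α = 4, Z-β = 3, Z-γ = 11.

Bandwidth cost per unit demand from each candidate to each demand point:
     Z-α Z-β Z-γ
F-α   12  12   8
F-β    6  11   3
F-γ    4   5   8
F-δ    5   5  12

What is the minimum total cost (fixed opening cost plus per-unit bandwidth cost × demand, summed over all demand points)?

171

Open {F-β, F-γ}; cheapest assignment that respects the capacities:
  F-β (cap 13, load 11): Z-γ — cost 11×3 = 33
  F-γ (cap 11, load 7): Z-α, Z-β — cost 4×4 + 3×5 = 31
  Shipping 64, fixed 107 → total 171.
  Any other capacity-feasible assignment to {F-β, F-γ} ships for at least 64.
Compare {F-β, F-δ}: its best feasible assignment gives total 175.
Compare {F-β, F-γ, F-δ}: its best feasible assignment gives total 224.
Every other set of open sites that can feasibly serve all demand totals ≥ 175 even under its best assignment. Minimum: 171.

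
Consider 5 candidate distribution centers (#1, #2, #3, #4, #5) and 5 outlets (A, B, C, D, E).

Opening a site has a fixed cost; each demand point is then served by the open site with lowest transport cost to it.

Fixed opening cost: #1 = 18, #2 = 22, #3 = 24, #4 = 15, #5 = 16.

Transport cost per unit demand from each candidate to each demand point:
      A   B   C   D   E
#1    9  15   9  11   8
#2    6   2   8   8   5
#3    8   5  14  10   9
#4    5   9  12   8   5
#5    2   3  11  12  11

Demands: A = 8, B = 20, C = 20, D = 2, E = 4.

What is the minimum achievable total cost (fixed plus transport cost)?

290

Open {#2, #5}: assign each demand point to its cheapest open site.
  A→#5 8×2=16, B→#2 20×2=40, C→#2 20×8=160, D→#2 2×8=16, E→#2 4×5=20
  transport cost 252, fixed 38 → total 290.
Compare {#2, #4, #5}: transport cost 252 + fixed 53 = 305.
Compare {#2}: transport cost 284 + fixed 22 = 306.
Compare {#1, #2, #5}: transport cost 252 + fixed 56 = 308.
All other subsets cost ≥ 305. Minimum total cost: 290.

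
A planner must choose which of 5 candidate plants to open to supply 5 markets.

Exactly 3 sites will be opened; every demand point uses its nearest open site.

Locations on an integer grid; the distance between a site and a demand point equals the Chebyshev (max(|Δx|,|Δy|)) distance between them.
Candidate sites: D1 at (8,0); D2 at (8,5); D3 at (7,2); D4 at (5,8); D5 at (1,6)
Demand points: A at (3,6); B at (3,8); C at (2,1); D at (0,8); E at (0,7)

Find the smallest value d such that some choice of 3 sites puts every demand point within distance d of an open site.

Open {D1, D2, D5}.
  Farthest demand point is C at distance 5 (to D5); all others are ≤ 5.
With {D1, D3, D4} the worst case is 5.
With {D1, D3, D5} the worst case is 5.
No size-3 selection achieves below 5.

5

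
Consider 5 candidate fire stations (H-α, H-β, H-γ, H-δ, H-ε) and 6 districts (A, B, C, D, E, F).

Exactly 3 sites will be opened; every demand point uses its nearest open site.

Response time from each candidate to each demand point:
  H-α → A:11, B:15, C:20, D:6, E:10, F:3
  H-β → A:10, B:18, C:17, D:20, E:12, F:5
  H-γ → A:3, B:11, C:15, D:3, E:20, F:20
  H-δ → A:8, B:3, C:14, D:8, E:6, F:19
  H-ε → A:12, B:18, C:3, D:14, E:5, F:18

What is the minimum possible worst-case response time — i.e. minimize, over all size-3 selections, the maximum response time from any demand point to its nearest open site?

8

Open {H-α, H-δ, H-ε}.
  Farthest demand point is A at response time 8 (to H-δ); all others are ≤ 8.
With {H-β, H-δ, H-ε} the worst case is 8.
With {H-α, H-γ, H-ε} the worst case is 11.
No size-3 selection achieves below 8.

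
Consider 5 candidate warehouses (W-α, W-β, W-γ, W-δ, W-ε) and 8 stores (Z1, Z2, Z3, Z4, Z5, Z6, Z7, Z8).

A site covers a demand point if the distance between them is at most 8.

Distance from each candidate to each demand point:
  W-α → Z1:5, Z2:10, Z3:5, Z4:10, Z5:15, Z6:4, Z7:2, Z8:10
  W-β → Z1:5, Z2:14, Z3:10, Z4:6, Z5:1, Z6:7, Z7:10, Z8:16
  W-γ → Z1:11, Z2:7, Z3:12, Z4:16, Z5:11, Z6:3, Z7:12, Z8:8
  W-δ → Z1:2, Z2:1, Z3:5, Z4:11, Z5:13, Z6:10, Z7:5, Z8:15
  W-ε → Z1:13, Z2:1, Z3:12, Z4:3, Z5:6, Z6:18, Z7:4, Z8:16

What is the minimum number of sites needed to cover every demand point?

Coverage sets (demand points within 8 of each site):
  W-α: {Z1, Z3, Z6, Z7}
  W-β: {Z1, Z4, Z5, Z6}
  W-γ: {Z2, Z6, Z8}
  W-δ: {Z1, Z2, Z3, Z7}
  W-ε: {Z2, Z4, Z5, Z7}
No 2 sites suffice: every size-2 union leaves at least one demand point uncovered.
But {W-α, W-β, W-γ} covers everything, so the minimum is 3.

3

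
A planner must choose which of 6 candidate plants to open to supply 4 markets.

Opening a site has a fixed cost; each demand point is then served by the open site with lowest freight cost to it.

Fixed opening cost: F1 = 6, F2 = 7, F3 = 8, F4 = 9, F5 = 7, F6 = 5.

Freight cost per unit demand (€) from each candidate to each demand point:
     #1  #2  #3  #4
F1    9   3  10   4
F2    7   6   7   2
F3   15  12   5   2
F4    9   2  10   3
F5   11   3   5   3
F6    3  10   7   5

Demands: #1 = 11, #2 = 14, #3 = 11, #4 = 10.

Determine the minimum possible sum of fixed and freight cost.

158

Open {F3, F4, F6}: assign each demand point to its cheapest open site.
  #1→F6 11×3=33, #2→F4 14×2=28, #3→F3 11×5=55, #4→F3 10×2=20
  freight cost 136, fixed 22 → total 158.
Compare {F1, F3, F4, F6}: freight cost 136 + fixed 28 = 164.
Compare {F2, F4, F5, F6}: freight cost 136 + fixed 28 = 164.
Compare {F2, F3, F4, F6}: freight cost 136 + fixed 29 = 165.
All other subsets cost ≥ 164. Minimum total cost: 158.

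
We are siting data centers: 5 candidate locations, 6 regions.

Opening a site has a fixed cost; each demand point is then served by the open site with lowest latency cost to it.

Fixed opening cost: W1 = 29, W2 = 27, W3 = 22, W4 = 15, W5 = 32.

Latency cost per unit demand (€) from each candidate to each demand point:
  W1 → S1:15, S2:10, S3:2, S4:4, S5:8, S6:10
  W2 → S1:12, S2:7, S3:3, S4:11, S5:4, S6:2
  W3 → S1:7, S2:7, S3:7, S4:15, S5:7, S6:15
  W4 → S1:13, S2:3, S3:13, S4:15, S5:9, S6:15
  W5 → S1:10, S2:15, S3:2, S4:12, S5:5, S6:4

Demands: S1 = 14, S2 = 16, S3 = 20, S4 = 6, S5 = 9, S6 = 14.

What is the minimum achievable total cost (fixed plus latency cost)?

Open {W1, W2, W3, W4}: assign each demand point to its cheapest open site.
  S1→W3 14×7=98, S2→W4 16×3=48, S3→W1 20×2=40, S4→W1 6×4=24, S5→W2 9×4=36, S6→W2 14×2=28
  latency cost 274, fixed 93 → total 367.
Compare {W1, W2, W3, W4, W5}: latency cost 274 + fixed 125 = 399.
Compare {W2, W3, W4}: latency cost 336 + fixed 64 = 400.
Compare {W1, W3, W4, W5}: latency cost 311 + fixed 98 = 409.
All other subsets cost ≥ 399. Minimum total cost: 367.

367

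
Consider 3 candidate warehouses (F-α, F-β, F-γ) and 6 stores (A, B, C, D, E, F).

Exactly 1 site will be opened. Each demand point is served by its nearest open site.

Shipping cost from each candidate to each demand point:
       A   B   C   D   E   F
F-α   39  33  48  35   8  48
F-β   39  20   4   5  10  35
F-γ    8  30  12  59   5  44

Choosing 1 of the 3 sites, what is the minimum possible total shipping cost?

Open {F-β}.
  A→F-β 39, B→F-β 20, C→F-β 4, D→F-β 5, E→F-β 10, F→F-β 35  ⇒ total 113.
Compare {F-γ}: total 158.
Compare {F-α}: total 211.

113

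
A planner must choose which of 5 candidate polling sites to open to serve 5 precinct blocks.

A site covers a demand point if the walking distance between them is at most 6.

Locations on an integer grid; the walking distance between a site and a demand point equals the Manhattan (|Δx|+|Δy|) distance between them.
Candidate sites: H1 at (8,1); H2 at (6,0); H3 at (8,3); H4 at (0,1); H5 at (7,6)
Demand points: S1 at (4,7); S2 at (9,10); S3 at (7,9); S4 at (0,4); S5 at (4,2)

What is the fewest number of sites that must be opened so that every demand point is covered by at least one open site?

Coverage sets (demand points within 6 of each site):
  H1: {S5}
  H2: {S5}
  H3: {S5}
  H4: {S4, S5}
  H5: {S1, S2, S3}
No single site covers all 5 demand points.
But {H4, H5} covers everything, so the minimum is 2.

2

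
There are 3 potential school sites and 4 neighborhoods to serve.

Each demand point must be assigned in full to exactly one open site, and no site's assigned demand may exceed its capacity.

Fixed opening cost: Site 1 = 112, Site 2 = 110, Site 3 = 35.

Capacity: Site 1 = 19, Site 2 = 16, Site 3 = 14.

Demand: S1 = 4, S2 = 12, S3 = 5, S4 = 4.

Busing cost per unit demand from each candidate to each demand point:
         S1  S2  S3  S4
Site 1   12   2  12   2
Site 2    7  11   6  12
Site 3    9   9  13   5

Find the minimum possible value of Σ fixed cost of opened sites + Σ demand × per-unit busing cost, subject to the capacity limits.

Open {Site 1, Site 3}; cheapest assignment that respects the capacities:
  Site 1 (cap 19, load 16): S2, S4 — cost 12×2 + 4×2 = 32
  Site 3 (cap 14, load 9): S1, S3 — cost 4×9 + 5×13 = 101
  Shipping 133, fixed 147 → total 280.
  Any other capacity-feasible assignment to {Site 1, Site 3} ships for at least 133.
Compare {Site 1, Site 2}: its best feasible assignment gives total 312.
Compare {Site 1, Site 2, Site 3}: its best feasible assignment gives total 347.
Every other set of open sites that can feasibly serve all demand totals ≥ 312 even under its best assignment. Minimum: 280.

280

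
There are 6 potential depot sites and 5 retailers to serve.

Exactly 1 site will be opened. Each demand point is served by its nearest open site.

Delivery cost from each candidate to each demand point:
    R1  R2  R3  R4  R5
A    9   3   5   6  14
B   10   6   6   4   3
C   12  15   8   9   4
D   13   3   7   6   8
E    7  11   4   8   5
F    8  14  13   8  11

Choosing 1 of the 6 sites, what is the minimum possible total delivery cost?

29

Open {B}.
  R1→B 10, R2→B 6, R3→B 6, R4→B 4, R5→B 3  ⇒ total 29.
Compare {E}: total 35.
Compare {A}: total 37.
No size-1 selection does better; minimum is 29.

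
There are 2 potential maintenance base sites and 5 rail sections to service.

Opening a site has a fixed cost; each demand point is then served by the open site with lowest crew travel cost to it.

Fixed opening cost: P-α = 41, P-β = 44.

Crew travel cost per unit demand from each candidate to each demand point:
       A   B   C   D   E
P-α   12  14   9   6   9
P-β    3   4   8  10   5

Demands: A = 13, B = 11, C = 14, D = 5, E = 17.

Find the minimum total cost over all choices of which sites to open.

374

Open {P-β}: assign each demand point to its cheapest open site.
  A→P-β 13×3=39, B→P-β 11×4=44, C→P-β 14×8=112, D→P-β 5×10=50, E→P-β 17×5=85
  crew travel cost 330, fixed 44 → total 374.
Compare {P-α, P-β}: crew travel cost 310 + fixed 85 = 395.
Compare {P-α}: crew travel cost 619 + fixed 41 = 660.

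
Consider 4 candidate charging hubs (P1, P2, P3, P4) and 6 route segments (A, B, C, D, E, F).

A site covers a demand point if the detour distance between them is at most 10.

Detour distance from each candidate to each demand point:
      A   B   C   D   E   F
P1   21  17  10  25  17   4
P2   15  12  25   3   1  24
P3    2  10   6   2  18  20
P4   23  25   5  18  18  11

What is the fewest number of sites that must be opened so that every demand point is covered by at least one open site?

Coverage sets (demand points within 10 of each site):
  P1: {C, F}
  P2: {D, E}
  P3: {A, B, C, D}
  P4: {C}
No 2 sites suffice: every size-2 union leaves at least one demand point uncovered.
But {P1, P2, P3} covers everything, so the minimum is 3.

3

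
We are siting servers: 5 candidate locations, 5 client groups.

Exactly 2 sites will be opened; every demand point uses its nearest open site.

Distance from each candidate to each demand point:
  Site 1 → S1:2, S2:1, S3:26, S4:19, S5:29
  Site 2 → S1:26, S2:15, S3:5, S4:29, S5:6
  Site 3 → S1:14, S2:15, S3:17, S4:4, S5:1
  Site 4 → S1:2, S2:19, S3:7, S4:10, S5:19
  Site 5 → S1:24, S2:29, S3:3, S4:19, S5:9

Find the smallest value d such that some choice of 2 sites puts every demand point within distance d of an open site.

Open {Site 2, Site 3}.
  Farthest demand point is S2 at distance 15 (to Site 2); all others are ≤ 15.
With {Site 2, Site 4} the worst case is 15.
With {Site 3, Site 4} the worst case is 15.
No size-2 selection achieves below 15.

15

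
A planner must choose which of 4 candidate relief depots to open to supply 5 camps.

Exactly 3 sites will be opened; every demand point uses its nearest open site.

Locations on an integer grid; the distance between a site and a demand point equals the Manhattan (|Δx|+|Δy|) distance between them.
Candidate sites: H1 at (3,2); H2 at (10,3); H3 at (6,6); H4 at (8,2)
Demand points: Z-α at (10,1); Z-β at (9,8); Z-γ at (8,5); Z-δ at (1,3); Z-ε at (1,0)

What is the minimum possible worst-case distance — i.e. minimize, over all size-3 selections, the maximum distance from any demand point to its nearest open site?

Open {H1, H2, H3}.
  Farthest demand point is Z-β at distance 5 (to H3); all others are ≤ 5.
With {H1, H3, H4} the worst case is 5.
With {H1, H2, H4} the worst case is 6.
No size-3 selection achieves below 5.

5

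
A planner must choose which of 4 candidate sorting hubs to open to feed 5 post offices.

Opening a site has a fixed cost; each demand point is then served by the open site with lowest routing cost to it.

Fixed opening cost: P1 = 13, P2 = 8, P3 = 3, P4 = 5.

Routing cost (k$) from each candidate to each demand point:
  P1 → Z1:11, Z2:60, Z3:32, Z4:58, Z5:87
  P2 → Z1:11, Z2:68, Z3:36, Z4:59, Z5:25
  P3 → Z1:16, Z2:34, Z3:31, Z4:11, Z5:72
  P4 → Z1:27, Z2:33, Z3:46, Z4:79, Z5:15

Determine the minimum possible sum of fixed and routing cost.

114

Open {P3, P4}: assign each demand point to its cheapest open site.
  Z1→P3 16, Z2→P4 33, Z3→P3 31, Z4→P3 11, Z5→P4 15
  routing cost 106, fixed 8 → total 114.
Compare {P2, P3, P4}: routing cost 101 + fixed 16 = 117.
Compare {P1, P3, P4}: routing cost 101 + fixed 21 = 122.
Compare {P2, P3}: routing cost 112 + fixed 11 = 123.
All other subsets cost ≥ 117. Minimum total cost: 114.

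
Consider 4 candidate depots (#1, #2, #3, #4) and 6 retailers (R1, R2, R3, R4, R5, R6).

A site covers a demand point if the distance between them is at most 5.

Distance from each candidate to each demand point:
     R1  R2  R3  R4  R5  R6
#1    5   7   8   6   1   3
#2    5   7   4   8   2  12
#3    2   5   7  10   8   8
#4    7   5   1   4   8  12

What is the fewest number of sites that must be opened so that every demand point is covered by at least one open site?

2

Coverage sets (demand points within 5 of each site):
  #1: {R1, R5, R6}
  #2: {R1, R3, R5}
  #3: {R1, R2}
  #4: {R2, R3, R4}
No single site covers all 6 demand points.
But {#1, #4} covers everything, so the minimum is 2.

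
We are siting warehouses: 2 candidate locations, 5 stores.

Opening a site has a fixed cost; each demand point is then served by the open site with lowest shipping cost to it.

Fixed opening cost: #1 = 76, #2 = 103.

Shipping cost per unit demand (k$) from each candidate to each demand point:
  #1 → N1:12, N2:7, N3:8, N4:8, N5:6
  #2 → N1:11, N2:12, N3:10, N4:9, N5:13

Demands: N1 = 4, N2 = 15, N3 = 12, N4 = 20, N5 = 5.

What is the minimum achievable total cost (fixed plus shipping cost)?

515

Open {#1}: assign each demand point to its cheapest open site.
  N1→#1 4×12=48, N2→#1 15×7=105, N3→#1 12×8=96, N4→#1 20×8=160, N5→#1 5×6=30
  shipping cost 439, fixed 76 → total 515.
Compare {#1, #2}: shipping cost 435 + fixed 179 = 614.
Compare {#2}: shipping cost 589 + fixed 103 = 692.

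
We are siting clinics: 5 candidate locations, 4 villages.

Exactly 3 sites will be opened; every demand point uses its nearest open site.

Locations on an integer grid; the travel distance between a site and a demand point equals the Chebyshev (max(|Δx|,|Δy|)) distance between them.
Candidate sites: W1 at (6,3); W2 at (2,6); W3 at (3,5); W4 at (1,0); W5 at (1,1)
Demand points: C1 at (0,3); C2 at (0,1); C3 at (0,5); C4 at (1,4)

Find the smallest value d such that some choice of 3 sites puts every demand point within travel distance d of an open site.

2

Open {W1, W2, W5}.
  Farthest demand point is C1 at travel distance 2 (to W5); all others are ≤ 2.
With {W2, W3, W5} the worst case is 2.
With {W2, W4, W5} the worst case is 2.
No size-3 selection achieves below 2.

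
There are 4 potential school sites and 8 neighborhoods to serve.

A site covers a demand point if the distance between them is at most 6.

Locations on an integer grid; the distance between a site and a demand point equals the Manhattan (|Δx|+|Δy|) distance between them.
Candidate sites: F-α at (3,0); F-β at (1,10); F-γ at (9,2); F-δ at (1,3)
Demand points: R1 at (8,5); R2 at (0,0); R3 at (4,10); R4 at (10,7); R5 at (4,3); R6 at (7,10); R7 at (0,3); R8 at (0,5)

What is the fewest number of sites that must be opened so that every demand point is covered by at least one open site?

Coverage sets (demand points within 6 of each site):
  F-α: {R2, R5, R7}
  F-β: {R3, R6, R8}
  F-γ: {R1, R4, R5}
  F-δ: {R2, R5, R7, R8}
No 2 sites suffice: every size-2 union leaves at least one demand point uncovered.
But {F-α, F-β, F-γ} covers everything, so the minimum is 3.

3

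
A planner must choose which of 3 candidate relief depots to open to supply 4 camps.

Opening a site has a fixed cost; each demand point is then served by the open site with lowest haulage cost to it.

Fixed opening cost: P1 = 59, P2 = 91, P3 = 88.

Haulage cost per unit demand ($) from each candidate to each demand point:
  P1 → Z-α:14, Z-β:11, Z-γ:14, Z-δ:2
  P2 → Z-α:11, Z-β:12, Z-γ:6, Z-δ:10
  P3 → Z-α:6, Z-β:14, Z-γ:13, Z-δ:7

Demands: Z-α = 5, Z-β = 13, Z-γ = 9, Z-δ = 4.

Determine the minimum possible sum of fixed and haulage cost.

Open {P2}: assign each demand point to its cheapest open site.
  Z-α→P2 5×11=55, Z-β→P2 13×12=156, Z-γ→P2 9×6=54, Z-δ→P2 4×10=40
  haulage cost 305, fixed 91 → total 396.
Compare {P1}: haulage cost 347 + fixed 59 = 406.
Compare {P1, P2}: haulage cost 260 + fixed 150 = 410.
Compare {P3}: haulage cost 357 + fixed 88 = 445.
All other subsets cost ≥ 406. Minimum total cost: 396.

396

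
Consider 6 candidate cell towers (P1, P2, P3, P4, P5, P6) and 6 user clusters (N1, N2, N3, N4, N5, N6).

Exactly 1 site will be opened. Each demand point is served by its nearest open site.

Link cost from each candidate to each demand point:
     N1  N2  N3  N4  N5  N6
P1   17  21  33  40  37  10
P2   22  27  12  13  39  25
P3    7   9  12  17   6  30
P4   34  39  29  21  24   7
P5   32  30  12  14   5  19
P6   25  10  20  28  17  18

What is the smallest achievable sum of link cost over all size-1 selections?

81

Open {P3}.
  N1→P3 7, N2→P3 9, N3→P3 12, N4→P3 17, N5→P3 6, N6→P3 30  ⇒ total 81.
Compare {P5}: total 112.
Compare {P6}: total 118.
No size-1 selection does better; minimum is 81.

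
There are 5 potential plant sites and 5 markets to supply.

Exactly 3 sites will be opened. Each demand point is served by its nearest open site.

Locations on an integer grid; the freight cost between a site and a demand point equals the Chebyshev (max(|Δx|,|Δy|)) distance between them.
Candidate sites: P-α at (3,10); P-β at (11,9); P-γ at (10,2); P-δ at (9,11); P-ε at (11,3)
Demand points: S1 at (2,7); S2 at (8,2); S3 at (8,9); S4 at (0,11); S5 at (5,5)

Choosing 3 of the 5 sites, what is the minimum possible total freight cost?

Open {P-α, P-γ, P-δ}.
  S1→P-α 3, S2→P-γ 2, S3→P-δ 2, S4→P-α 3, S5→P-α 5  ⇒ total 15.
Compare {P-α, P-β, P-γ}: total 16.
Compare {P-α, P-δ, P-ε}: total 16.
No size-3 selection does better; minimum is 15.

15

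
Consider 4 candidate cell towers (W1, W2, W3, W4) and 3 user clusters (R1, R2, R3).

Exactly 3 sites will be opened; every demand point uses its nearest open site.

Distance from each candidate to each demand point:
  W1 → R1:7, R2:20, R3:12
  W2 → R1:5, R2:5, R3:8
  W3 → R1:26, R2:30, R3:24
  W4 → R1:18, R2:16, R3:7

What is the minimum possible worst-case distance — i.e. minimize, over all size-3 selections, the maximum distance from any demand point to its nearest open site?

7

Open {W1, W2, W4}.
  Farthest demand point is R3 at distance 7 (to W4); all others are ≤ 7.
With {W2, W3, W4} the worst case is 7.
With {W1, W2, W3} the worst case is 8.
No size-3 selection achieves below 7.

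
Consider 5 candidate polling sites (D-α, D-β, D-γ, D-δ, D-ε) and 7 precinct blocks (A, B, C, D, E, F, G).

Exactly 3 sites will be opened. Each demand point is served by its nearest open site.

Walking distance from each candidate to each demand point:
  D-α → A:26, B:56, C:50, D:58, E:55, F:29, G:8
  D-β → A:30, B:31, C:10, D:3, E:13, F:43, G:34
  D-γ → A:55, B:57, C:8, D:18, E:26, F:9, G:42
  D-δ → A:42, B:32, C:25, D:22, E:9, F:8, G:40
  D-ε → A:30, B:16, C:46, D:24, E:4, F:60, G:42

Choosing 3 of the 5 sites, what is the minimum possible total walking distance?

89

Open {D-α, D-γ, D-ε}.
  A→D-α 26, B→D-ε 16, C→D-γ 8, D→D-γ 18, E→D-ε 4, F→D-γ 9, G→D-α 8  ⇒ total 89.
Compare {D-α, D-β, D-δ}: total 95.
Compare {D-α, D-β, D-ε}: total 96.
No size-3 selection does better; minimum is 89.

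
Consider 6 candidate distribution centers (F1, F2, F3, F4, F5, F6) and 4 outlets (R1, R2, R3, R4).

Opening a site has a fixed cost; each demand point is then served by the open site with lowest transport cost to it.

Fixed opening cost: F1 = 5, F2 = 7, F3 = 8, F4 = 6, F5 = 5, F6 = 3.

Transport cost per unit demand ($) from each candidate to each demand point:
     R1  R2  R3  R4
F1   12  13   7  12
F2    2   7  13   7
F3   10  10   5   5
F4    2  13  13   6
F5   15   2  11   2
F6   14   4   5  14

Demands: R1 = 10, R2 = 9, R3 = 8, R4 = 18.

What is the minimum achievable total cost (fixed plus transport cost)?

Open {F4, F5, F6}: assign each demand point to its cheapest open site.
  R1→F4 10×2=20, R2→F5 9×2=18, R3→F6 8×5=40, R4→F5 18×2=36
  transport cost 114, fixed 14 → total 128.
Compare {F2, F5, F6}: transport cost 114 + fixed 15 = 129.
Compare {F3, F4, F5}: transport cost 114 + fixed 19 = 133.
Compare {F1, F4, F5, F6}: transport cost 114 + fixed 19 = 133.
All other subsets cost ≥ 129. Minimum total cost: 128.

128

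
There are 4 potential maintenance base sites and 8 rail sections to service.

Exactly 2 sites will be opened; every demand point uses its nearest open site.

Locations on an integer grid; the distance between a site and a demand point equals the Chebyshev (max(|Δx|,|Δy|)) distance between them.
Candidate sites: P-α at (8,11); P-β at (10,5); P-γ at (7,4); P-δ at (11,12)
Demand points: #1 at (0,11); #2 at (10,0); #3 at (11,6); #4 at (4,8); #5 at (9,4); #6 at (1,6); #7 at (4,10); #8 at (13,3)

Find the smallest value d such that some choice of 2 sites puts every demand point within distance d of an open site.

Open {P-α, P-γ}.
  Farthest demand point is #1 at distance 7 (to P-γ); all others are ≤ 7.
With {P-β, P-γ} the worst case is 7.
With {P-γ, P-δ} the worst case is 7.
No size-2 selection achieves below 7.

7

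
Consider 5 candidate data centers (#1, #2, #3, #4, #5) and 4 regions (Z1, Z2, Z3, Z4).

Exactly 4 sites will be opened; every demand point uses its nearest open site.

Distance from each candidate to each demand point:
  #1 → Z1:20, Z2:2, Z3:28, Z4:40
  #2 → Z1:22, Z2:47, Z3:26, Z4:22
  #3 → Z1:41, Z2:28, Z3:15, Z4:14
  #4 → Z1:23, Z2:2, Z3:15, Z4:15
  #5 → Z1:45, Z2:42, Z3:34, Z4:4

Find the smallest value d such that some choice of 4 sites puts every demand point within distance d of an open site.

20

Open {#1, #2, #3, #4}.
  Farthest demand point is Z1 at distance 20 (to #1); all others are ≤ 20.
With {#1, #2, #3, #5} the worst case is 20.
With {#1, #2, #4, #5} the worst case is 20.
No size-4 selection achieves below 20.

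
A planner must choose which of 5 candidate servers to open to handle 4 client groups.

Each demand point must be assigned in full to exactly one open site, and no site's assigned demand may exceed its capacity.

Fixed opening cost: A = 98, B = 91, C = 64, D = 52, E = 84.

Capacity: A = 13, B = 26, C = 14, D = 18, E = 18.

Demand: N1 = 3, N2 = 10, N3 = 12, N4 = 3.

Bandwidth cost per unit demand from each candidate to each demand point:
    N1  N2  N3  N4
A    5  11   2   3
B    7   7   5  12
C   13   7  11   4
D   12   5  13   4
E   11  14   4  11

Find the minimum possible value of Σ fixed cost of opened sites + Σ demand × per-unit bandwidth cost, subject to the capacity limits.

Open {A, D}; cheapest assignment that respects the capacities:
  A (cap 13, load 12): N3 — cost 12×2 = 24
  D (cap 18, load 16): N1, N2, N4 — cost 3×12 + 10×5 + 3×4 = 98
  Shipping 122, fixed 150 → total 272.
  Any other capacity-feasible assignment to {A, D} ships for at least 122.
Compare {D, E}: its best feasible assignment gives total 279.
Compare {B, D}: its best feasible assignment gives total 286.
Every other set of open sites that can feasibly serve all demand totals ≥ 279 even under its best assignment. Minimum: 272.

272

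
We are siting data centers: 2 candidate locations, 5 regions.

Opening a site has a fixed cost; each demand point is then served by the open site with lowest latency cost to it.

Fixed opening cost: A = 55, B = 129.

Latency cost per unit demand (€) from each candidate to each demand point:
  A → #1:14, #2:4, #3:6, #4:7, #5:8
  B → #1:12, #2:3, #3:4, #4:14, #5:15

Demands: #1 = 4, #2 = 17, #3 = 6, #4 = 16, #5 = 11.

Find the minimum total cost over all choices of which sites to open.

Open {A}: assign each demand point to its cheapest open site.
  #1→A 4×14=56, #2→A 17×4=68, #3→A 6×6=36, #4→A 16×7=112, #5→A 11×8=88
  latency cost 360, fixed 55 → total 415.
Compare {A, B}: latency cost 323 + fixed 184 = 507.
Compare {B}: latency cost 512 + fixed 129 = 641.

415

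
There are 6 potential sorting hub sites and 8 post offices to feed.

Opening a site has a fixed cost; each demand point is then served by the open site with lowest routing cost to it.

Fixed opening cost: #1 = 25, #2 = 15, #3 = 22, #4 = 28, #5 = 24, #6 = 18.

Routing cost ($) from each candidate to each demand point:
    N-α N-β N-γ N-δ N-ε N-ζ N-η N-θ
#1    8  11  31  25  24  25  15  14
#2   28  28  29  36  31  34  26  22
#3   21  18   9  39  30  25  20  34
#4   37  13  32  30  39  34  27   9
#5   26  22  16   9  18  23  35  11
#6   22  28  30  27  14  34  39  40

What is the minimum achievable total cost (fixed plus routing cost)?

Open {#1, #5}: assign each demand point to its cheapest open site.
  N-α→#1 8, N-β→#1 11, N-γ→#5 16, N-δ→#5 9, N-ε→#5 18, N-ζ→#5 23, N-η→#1 15, N-θ→#5 11
  routing cost 111, fixed 49 → total 160.
Compare {#1, #5, #6}: routing cost 107 + fixed 67 = 174.
Compare {#3, #5}: routing cost 129 + fixed 46 = 175.
Compare {#1, #2, #5}: routing cost 111 + fixed 64 = 175.
All other subsets cost ≥ 174. Minimum total cost: 160.

160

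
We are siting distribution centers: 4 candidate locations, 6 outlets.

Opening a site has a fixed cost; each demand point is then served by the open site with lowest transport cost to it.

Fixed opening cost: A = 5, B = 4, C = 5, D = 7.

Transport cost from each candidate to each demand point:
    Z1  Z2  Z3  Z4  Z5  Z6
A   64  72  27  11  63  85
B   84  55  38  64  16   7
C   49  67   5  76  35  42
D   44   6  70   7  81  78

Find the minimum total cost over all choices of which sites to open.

Open {B, C, D}: assign each demand point to its cheapest open site.
  Z1→D 44, Z2→D 6, Z3→C 5, Z4→D 7, Z5→B 16, Z6→B 7
  transport cost 85, fixed 16 → total 101.
Compare {A, B, C, D}: transport cost 85 + fixed 21 = 106.
Compare {A, B, D}: transport cost 107 + fixed 16 = 123.
Compare {B, D}: transport cost 118 + fixed 11 = 129.
All other subsets cost ≥ 106. Minimum total cost: 101.

101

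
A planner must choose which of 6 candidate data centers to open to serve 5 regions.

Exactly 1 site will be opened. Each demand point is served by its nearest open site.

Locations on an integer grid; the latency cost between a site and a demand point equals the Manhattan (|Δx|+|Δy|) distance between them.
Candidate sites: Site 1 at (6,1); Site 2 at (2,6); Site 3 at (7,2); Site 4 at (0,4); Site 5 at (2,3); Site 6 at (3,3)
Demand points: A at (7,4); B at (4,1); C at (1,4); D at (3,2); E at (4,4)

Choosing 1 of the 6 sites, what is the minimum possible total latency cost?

Open {Site 6}.
  A→Site 6 5, B→Site 6 3, C→Site 6 3, D→Site 6 1, E→Site 6 2  ⇒ total 14.
Compare {Site 5}: total 17.
Compare {Site 1}: total 23.
No size-1 selection does better; minimum is 14.

14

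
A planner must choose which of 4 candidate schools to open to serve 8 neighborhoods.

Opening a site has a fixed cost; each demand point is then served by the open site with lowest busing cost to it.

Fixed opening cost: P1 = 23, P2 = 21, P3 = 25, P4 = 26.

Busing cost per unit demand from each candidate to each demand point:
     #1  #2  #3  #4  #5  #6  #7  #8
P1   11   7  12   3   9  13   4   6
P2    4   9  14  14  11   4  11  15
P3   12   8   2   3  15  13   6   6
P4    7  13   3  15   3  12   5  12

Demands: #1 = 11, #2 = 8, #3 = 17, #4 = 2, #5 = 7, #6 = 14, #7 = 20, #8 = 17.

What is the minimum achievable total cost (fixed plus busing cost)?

Open {P1, P2, P4}: assign each demand point to its cheapest open site.
  #1→P2 11×4=44, #2→P1 8×7=56, #3→P4 17×3=51, #4→P1 2×3=6, #5→P4 7×3=21, #6→P2 14×4=56, #7→P1 20×4=80, #8→P1 17×6=102
  busing cost 416, fixed 70 → total 486.
Compare {P1, P2, P3, P4}: busing cost 399 + fixed 95 = 494.
Compare {P2, P3, P4}: busing cost 427 + fixed 72 = 499.
Compare {P1, P2, P3}: busing cost 441 + fixed 69 = 510.
All other subsets cost ≥ 494. Minimum total cost: 486.

486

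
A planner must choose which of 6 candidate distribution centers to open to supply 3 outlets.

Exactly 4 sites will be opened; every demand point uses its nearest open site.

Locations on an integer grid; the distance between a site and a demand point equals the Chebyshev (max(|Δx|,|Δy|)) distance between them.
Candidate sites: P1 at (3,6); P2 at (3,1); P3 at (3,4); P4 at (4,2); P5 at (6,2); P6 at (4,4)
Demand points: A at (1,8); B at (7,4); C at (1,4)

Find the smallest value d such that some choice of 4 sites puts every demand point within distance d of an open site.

2

Open {P1, P2, P3, P5}.
  Farthest demand point is A at distance 2 (to P1); all others are ≤ 2.
With {P1, P2, P4, P5} the worst case is 2.
With {P1, P2, P5, P6} the worst case is 2.
No size-4 selection achieves below 2.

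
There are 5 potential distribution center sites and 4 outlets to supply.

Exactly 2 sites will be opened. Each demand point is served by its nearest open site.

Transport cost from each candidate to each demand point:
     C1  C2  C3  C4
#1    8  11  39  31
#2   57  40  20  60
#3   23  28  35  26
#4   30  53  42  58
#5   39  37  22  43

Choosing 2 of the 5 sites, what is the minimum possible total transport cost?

Open {#1, #2}.
  C1→#1 8, C2→#1 11, C3→#2 20, C4→#1 31  ⇒ total 70.
Compare {#1, #5}: total 72.
Compare {#1, #3}: total 80.
No size-2 selection does better; minimum is 70.

70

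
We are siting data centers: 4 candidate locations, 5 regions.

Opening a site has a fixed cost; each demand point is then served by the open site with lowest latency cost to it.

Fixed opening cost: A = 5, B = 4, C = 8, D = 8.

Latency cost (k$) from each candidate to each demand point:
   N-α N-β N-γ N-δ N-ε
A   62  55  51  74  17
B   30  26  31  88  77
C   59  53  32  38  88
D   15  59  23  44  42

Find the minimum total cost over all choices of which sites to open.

142

Open {A, B, D}: assign each demand point to its cheapest open site.
  N-α→D 15, N-β→B 26, N-γ→D 23, N-δ→D 44, N-ε→A 17
  latency cost 125, fixed 17 → total 142.
Compare {A, B, C, D}: latency cost 119 + fixed 25 = 144.
Compare {A, B, C}: latency cost 142 + fixed 17 = 159.
Compare {B, D}: latency cost 150 + fixed 12 = 162.
All other subsets cost ≥ 144. Minimum total cost: 142.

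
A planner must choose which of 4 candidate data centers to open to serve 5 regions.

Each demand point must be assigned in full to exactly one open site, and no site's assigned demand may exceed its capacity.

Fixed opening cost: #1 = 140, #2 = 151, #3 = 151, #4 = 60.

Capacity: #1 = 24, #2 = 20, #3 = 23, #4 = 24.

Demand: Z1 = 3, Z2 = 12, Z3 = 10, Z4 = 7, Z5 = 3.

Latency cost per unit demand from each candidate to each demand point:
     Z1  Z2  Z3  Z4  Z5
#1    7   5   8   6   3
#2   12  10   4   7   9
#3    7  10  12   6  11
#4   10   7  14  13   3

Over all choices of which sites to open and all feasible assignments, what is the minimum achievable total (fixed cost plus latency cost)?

Open {#2, #4}; cheapest assignment that respects the capacities:
  #2 (cap 20, load 17): Z3, Z4 — cost 10×4 + 7×7 = 89
  #4 (cap 24, load 18): Z1, Z2, Z5 — cost 3×10 + 12×7 + 3×3 = 123
  Shipping 212, fixed 211 → total 423.
  Any other capacity-feasible assignment to {#2, #4} ships for at least 212.
Compare {#1, #4}: its best feasible assignment gives total 436.
Compare {#1, #2}: its best feasible assignment gives total 470.
Every other set of open sites that can feasibly serve all demand totals ≥ 436 even under its best assignment. Minimum: 423.

423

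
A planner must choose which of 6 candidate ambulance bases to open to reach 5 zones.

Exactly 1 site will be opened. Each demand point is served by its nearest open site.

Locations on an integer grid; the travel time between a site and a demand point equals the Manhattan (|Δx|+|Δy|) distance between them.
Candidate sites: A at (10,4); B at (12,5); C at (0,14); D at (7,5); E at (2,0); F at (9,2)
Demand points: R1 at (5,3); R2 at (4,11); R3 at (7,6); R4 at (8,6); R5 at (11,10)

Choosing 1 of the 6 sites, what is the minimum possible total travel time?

25

Open {D}.
  R1→D 4, R2→D 9, R3→D 1, R4→D 2, R5→D 9  ⇒ total 25.
Compare {A}: total 35.
Compare {B}: total 40.
No size-1 selection does better; minimum is 25.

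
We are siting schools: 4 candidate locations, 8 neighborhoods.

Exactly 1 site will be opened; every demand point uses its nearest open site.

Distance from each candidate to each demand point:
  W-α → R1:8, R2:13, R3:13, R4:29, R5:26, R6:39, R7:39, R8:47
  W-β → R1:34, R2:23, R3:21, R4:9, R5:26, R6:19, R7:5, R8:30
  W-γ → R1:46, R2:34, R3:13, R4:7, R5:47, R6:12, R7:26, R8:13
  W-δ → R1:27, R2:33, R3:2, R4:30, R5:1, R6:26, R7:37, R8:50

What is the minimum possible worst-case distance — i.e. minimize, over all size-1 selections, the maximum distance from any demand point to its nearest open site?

Open {W-β}.
  Farthest demand point is R1 at distance 34 (to W-β); all others are ≤ 34.
With {W-α} the worst case is 47.
With {W-γ} the worst case is 47.
No size-1 selection achieves below 34.

34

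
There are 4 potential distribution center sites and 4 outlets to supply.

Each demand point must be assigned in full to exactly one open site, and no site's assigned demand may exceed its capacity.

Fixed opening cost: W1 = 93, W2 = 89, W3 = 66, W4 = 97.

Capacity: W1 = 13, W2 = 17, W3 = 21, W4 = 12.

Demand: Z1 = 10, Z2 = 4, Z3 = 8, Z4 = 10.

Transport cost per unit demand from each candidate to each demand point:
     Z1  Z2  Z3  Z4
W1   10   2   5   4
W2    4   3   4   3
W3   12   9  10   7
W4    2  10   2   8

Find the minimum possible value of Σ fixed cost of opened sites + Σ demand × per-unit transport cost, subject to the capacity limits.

Open {W2, W3}; cheapest assignment that respects the capacities:
  W2 (cap 17, load 14): Z1, Z2 — cost 10×4 + 4×3 = 52
  W3 (cap 21, load 18): Z3, Z4 — cost 8×10 + 10×7 = 150
  Shipping 202, fixed 155 → total 357.
  Any other capacity-feasible assignment to {W2, W3} ships for at least 202.
Compare {W1, W2, W4}: its best feasible assignment gives total 377.
Compare {W2, W3, W4}: its best feasible assignment gives total 386.
Every other set of open sites that can feasibly serve all demand totals ≥ 377 even under its best assignment. Minimum: 357.

357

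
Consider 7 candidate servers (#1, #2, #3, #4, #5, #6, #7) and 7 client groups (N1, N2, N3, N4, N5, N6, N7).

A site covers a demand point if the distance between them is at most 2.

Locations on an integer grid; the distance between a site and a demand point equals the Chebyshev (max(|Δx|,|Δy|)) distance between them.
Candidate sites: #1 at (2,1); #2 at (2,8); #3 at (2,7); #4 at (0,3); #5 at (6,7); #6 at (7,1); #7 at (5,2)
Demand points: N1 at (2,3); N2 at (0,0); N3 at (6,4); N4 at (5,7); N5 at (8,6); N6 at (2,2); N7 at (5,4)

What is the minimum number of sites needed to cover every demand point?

Coverage sets (demand points within 2 of each site):
  #1: {N1, N2, N6}
  #2: {}
  #3: {}
  #4: {N1, N6}
  #5: {N4, N5}
  #6: {}
  #7: {N3, N7}
No 2 sites suffice: every size-2 union leaves at least one demand point uncovered.
But {#1, #5, #7} covers everything, so the minimum is 3.

3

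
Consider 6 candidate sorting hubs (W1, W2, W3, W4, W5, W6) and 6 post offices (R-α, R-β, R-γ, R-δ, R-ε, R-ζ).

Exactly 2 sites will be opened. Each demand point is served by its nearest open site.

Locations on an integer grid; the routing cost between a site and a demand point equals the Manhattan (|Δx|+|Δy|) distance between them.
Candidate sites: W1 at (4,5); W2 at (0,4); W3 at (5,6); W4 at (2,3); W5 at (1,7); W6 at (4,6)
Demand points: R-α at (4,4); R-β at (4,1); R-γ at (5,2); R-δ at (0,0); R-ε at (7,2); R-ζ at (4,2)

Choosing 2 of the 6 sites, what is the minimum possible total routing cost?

Open {W1, W2}.
  R-α→W1 1, R-β→W1 4, R-γ→W1 4, R-δ→W2 4, R-ε→W1 6, R-ζ→W1 3  ⇒ total 22.
Compare {W1, W4}: total 23.
Compare {W2, W4}: total 24.
No size-2 selection does better; minimum is 22.

22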